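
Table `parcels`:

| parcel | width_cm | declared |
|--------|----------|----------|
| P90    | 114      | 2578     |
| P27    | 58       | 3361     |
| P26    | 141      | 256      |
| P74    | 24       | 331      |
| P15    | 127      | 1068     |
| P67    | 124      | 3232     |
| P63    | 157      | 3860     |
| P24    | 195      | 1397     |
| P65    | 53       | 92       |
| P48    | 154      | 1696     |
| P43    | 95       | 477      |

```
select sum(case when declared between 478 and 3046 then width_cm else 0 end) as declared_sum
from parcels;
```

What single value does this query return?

parcel=P90: ✓ → 114
parcel=P27: ✗
parcel=P26: ✗
parcel=P74: ✗
parcel=P15: ✓ → 127
parcel=P67: ✗
parcel=P63: ✗
parcel=P24: ✓ → 195
parcel=P65: ✗
parcel=P48: ✓ → 154
parcel=P43: ✗
declared_sum = 114 + 127 + 195 + 154 = 590

590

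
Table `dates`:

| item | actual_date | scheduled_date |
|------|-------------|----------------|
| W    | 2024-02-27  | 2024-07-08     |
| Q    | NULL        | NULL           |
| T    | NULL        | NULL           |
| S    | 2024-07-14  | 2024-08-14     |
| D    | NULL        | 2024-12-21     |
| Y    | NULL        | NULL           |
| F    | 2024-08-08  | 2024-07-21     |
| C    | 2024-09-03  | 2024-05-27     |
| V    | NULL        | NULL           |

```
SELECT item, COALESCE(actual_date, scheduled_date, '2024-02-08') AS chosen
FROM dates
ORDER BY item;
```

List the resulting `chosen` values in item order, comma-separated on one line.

item=C: actual_date=2024-09-03 → 2024-09-03
item=D: actual_date=NULL, scheduled_date=2024-12-21 → 2024-12-21
item=F: actual_date=2024-08-08 → 2024-08-08
item=Q: actual_date=NULL, scheduled_date=NULL, → literal 2024-02-08 → 2024-02-08
item=S: actual_date=2024-07-14 → 2024-07-14
item=T: actual_date=NULL, scheduled_date=NULL, → literal 2024-02-08 → 2024-02-08
item=V: actual_date=NULL, scheduled_date=NULL, → literal 2024-02-08 → 2024-02-08
item=W: actual_date=2024-02-27 → 2024-02-27
item=Y: actual_date=NULL, scheduled_date=NULL, → literal 2024-02-08 → 2024-02-08

2024-09-03, 2024-12-21, 2024-08-08, 2024-02-08, 2024-07-14, 2024-02-08, 2024-02-08, 2024-02-27, 2024-02-08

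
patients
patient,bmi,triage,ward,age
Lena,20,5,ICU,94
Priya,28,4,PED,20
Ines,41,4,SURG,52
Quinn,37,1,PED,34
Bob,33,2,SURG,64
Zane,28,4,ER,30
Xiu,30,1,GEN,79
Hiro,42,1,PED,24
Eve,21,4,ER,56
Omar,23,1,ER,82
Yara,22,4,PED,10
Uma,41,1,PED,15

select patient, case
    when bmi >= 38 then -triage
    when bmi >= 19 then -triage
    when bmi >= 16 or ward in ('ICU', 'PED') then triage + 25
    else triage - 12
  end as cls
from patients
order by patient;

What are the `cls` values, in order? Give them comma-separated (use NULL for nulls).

patient=Bob: bmi >= 19 → -2
patient=Eve: bmi >= 19 → -4
patient=Hiro: bmi >= 38 → -1
patient=Ines: bmi >= 38 → -4
patient=Lena: bmi >= 19 → -5
patient=Omar: bmi >= 19 → -1
patient=Priya: bmi >= 19 → -4
patient=Quinn: bmi >= 19 → -1
patient=Uma: bmi >= 38 → -1
patient=Xiu: bmi >= 19 → -1
patient=Yara: bmi >= 19 → -4
patient=Zane: bmi >= 19 → -4

-2, -4, -1, -4, -5, -1, -4, -1, -1, -1, -4, -4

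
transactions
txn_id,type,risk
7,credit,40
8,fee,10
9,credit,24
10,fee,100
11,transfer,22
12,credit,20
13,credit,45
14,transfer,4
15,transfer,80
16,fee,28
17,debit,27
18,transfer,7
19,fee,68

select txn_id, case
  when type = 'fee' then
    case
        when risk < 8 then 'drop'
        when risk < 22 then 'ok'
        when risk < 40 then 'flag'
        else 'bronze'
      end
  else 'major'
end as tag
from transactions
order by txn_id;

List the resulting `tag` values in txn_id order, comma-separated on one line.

txn_id=7: type='credit' → outer ELSE → major
txn_id=8: type='fee' → inner[risk < 22] → ok
txn_id=9: type='credit' → outer ELSE → major
txn_id=10: type='fee' → inner[ELSE] → bronze
txn_id=11: type='transfer' → outer ELSE → major
txn_id=12: type='credit' → outer ELSE → major
txn_id=13: type='credit' → outer ELSE → major
txn_id=14: type='transfer' → outer ELSE → major
txn_id=15: type='transfer' → outer ELSE → major
txn_id=16: type='fee' → inner[risk < 40] → flag
txn_id=17: type='debit' → outer ELSE → major
txn_id=18: type='transfer' → outer ELSE → major
txn_id=19: type='fee' → inner[ELSE] → bronze

major, ok, major, bronze, major, major, major, major, major, flag, major, major, bronze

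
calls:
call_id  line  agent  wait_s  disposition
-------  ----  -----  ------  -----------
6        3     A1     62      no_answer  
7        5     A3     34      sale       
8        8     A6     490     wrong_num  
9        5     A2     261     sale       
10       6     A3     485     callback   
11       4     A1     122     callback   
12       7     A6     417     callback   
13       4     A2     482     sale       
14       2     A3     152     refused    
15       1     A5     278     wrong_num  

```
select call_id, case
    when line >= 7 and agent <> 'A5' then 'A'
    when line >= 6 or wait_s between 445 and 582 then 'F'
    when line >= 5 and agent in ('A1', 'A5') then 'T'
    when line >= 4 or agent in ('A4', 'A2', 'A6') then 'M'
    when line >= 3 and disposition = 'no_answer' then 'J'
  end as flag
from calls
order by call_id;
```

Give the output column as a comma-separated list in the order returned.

call_id=6: line >= 3 and disposition = 'no_answer' → J
call_id=7: line >= 4 or agent in ('A4', 'A2', 'A6') → M
call_id=8: line >= 7 and agent <> 'A5' → A
call_id=9: line >= 4 or agent in ('A4', 'A2', 'A6') → M
call_id=10: line >= 6 or wait_s between 445 and 582 → F
call_id=11: line >= 4 or agent in ('A4', 'A2', 'A6') → M
call_id=12: line >= 7 and agent <> 'A5' → A
call_id=13: line >= 6 or wait_s between 445 and 582 → F
call_id=14: (no match → NULL) → NULL
call_id=15: (no match → NULL) → NULL

J, M, A, M, F, M, A, F, NULL, NULL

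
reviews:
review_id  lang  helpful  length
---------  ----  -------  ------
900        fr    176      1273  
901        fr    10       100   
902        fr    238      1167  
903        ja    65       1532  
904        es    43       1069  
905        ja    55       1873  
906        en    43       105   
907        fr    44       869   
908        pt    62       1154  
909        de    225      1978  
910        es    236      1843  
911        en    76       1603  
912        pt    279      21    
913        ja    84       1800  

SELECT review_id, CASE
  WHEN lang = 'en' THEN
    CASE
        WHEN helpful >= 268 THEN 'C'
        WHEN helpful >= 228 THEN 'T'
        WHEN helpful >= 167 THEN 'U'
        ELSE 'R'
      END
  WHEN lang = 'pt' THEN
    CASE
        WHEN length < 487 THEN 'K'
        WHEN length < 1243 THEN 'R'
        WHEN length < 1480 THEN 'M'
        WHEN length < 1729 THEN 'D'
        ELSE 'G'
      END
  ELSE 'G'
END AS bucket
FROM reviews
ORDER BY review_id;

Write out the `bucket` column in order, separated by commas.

review_id=900: lang='fr' → outer ELSE → G
review_id=901: lang='fr' → outer ELSE → G
review_id=902: lang='fr' → outer ELSE → G
review_id=903: lang='ja' → outer ELSE → G
review_id=904: lang='es' → outer ELSE → G
review_id=905: lang='ja' → outer ELSE → G
review_id=906: lang='en' → inner[ELSE] → R
review_id=907: lang='fr' → outer ELSE → G
review_id=908: lang='pt' → inner[length < 1243] → R
review_id=909: lang='de' → outer ELSE → G
review_id=910: lang='es' → outer ELSE → G
review_id=911: lang='en' → inner[ELSE] → R
review_id=912: lang='pt' → inner[length < 487] → K
review_id=913: lang='ja' → outer ELSE → G

G, G, G, G, G, G, R, G, R, G, G, R, K, G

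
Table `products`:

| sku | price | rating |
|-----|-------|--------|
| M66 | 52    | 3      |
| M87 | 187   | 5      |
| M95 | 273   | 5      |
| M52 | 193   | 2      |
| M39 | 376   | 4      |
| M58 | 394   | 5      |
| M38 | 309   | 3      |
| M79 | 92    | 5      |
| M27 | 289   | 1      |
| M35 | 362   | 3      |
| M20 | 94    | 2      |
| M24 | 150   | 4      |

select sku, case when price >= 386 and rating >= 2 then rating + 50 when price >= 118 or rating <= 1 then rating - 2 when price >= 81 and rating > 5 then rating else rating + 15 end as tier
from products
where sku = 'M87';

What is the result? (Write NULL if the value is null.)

sku = M87: price=187, rating=5.
price >= 386 and rating >= 2 → false
price >= 118 or rating <= 1 → true → 3

3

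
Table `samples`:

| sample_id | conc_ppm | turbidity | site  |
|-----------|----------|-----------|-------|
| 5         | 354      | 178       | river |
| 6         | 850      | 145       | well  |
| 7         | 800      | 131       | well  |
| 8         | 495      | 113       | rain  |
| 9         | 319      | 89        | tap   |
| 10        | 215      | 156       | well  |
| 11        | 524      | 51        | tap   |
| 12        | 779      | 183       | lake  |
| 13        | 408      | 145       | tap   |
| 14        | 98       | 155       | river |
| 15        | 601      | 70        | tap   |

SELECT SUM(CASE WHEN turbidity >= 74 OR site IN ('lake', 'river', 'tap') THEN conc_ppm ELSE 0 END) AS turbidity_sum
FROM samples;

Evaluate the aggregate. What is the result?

sample_id=5: ✓ → 354
sample_id=6: ✓ → 850
sample_id=7: ✓ → 800
sample_id=8: ✓ → 495
sample_id=9: ✓ → 319
sample_id=10: ✓ → 215
sample_id=11: ✓ → 524
sample_id=12: ✓ → 779
sample_id=13: ✓ → 408
sample_id=14: ✓ → 98
sample_id=15: ✓ → 601
turbidity_sum = 354 + 850 + 800 + 495 + 319 + 215 + 524 + 779 + 408 + 98 + 601 = 5443

5443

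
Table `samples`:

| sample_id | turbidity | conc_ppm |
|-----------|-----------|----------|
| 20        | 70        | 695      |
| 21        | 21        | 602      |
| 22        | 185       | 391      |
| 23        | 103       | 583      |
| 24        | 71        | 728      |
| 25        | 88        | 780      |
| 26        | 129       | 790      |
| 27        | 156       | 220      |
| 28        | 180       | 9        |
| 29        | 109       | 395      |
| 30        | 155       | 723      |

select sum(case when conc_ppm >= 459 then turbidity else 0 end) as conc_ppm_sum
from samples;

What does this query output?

637

sample_id=20: ✓ → 70
sample_id=21: ✓ → 21
sample_id=22: ✗
sample_id=23: ✓ → 103
sample_id=24: ✓ → 71
sample_id=25: ✓ → 88
sample_id=26: ✓ → 129
sample_id=27: ✗
sample_id=28: ✗
sample_id=29: ✗
sample_id=30: ✓ → 155
conc_ppm_sum = 70 + 21 + 103 + 71 + 88 + 129 + 155 = 637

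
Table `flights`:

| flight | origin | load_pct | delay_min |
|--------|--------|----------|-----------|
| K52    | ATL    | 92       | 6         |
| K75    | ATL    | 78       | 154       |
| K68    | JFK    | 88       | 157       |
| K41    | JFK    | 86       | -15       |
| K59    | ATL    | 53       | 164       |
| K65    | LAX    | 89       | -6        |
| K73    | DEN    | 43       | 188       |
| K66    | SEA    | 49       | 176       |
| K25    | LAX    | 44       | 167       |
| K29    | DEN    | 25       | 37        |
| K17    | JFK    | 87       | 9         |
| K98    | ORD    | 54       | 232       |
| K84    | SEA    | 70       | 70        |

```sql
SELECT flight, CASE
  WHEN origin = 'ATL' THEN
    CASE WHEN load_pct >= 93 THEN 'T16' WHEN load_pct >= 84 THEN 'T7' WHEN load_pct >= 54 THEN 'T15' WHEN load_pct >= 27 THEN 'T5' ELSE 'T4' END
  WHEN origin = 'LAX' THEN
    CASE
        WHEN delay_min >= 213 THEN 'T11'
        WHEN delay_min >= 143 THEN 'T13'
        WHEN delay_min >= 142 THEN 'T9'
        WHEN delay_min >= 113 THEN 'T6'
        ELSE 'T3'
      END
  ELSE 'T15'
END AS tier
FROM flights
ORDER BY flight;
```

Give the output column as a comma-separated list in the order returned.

flight=K17: origin='JFK' → outer ELSE → T15
flight=K25: origin='LAX' → inner[delay_min >= 143] → T13
flight=K29: origin='DEN' → outer ELSE → T15
flight=K41: origin='JFK' → outer ELSE → T15
flight=K52: origin='ATL' → inner[load_pct >= 84] → T7
flight=K59: origin='ATL' → inner[load_pct >= 27] → T5
flight=K65: origin='LAX' → inner[ELSE] → T3
flight=K66: origin='SEA' → outer ELSE → T15
flight=K68: origin='JFK' → outer ELSE → T15
flight=K73: origin='DEN' → outer ELSE → T15
flight=K75: origin='ATL' → inner[load_pct >= 54] → T15
flight=K84: origin='SEA' → outer ELSE → T15
flight=K98: origin='ORD' → outer ELSE → T15

T15, T13, T15, T15, T7, T5, T3, T15, T15, T15, T15, T15, T15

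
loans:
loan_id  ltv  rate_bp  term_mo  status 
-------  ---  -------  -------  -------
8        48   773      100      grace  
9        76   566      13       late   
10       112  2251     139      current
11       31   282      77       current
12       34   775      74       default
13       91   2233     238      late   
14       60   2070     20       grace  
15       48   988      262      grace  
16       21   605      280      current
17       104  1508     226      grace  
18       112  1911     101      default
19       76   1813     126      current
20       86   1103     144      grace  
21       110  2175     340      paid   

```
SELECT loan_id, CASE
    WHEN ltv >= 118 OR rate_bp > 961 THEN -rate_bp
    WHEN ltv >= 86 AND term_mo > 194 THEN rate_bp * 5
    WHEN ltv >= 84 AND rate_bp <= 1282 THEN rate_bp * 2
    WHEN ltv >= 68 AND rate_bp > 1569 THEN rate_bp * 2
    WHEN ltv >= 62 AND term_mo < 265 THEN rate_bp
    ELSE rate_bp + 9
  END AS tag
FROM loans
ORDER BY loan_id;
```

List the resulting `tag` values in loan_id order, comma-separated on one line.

782, 566, -2251, 291, 784, -2233, -2070, -988, 614, -1508, -1911, -1813, -1103, -2175

loan_id=8: ELSE → 782
loan_id=9: ltv >= 62 AND term_mo < 265 → 566
loan_id=10: ltv >= 118 OR rate_bp > 961 → -2251
loan_id=11: ELSE → 291
loan_id=12: ELSE → 784
loan_id=13: ltv >= 118 OR rate_bp > 961 → -2233
loan_id=14: ltv >= 118 OR rate_bp > 961 → -2070
loan_id=15: ltv >= 118 OR rate_bp > 961 → -988
loan_id=16: ELSE → 614
loan_id=17: ltv >= 118 OR rate_bp > 961 → -1508
loan_id=18: ltv >= 118 OR rate_bp > 961 → -1911
loan_id=19: ltv >= 118 OR rate_bp > 961 → -1813
loan_id=20: ltv >= 118 OR rate_bp > 961 → -1103
loan_id=21: ltv >= 118 OR rate_bp > 961 → -2175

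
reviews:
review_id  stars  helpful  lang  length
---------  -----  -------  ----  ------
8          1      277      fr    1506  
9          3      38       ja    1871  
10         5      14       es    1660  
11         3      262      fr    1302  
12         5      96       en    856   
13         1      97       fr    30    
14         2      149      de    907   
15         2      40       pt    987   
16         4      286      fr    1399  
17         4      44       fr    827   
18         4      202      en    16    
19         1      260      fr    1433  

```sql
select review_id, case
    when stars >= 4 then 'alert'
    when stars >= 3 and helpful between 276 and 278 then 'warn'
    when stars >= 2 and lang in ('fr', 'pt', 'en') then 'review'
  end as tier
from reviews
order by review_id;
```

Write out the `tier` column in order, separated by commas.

NULL, NULL, alert, review, alert, NULL, NULL, review, alert, alert, alert, NULL

review_id=8: (no match → NULL) → NULL
review_id=9: (no match → NULL) → NULL
review_id=10: stars >= 4 → alert
review_id=11: stars >= 2 and lang in ('fr', 'pt', 'en') → review
review_id=12: stars >= 4 → alert
review_id=13: (no match → NULL) → NULL
review_id=14: (no match → NULL) → NULL
review_id=15: stars >= 2 and lang in ('fr', 'pt', 'en') → review
review_id=16: stars >= 4 → alert
review_id=17: stars >= 4 → alert
review_id=18: stars >= 4 → alert
review_id=19: (no match → NULL) → NULL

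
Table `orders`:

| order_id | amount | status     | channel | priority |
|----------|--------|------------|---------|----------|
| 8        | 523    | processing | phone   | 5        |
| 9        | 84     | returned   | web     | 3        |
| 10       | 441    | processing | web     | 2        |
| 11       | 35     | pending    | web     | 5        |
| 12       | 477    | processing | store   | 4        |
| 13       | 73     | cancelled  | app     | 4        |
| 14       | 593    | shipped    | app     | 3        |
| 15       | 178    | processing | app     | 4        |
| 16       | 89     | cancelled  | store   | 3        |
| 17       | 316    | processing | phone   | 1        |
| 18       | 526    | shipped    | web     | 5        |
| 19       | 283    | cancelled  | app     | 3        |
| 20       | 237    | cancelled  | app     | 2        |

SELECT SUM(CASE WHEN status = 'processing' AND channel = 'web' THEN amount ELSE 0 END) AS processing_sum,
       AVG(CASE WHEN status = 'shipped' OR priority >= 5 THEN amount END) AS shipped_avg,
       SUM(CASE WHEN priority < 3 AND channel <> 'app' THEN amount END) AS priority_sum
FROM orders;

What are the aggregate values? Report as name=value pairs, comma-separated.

processing_sum=441, shipped_avg=419.25, priority_sum=757

[processing_sum: status = 'processing' AND channel = 'web']
order_id=8: ✗
order_id=9: ✗
order_id=10: ✓ → 441
order_id=11: ✗
order_id=12: ✗
order_id=13: ✗
order_id=14: ✗
order_id=15: ✗
order_id=16: ✗
order_id=17: ✗
order_id=18: ✗
order_id=19: ✗
order_id=20: ✗
processing_sum = 441
—
[shipped_avg: status = 'shipped' OR priority >= 5]
order_id=8: ✓ → 523
order_id=9: ✗
order_id=10: ✗
order_id=11: ✓ → 35
order_id=12: ✗
order_id=13: ✗
order_id=14: ✓ → 593
order_id=15: ✗
order_id=16: ✗
order_id=17: ✗
order_id=18: ✓ → 526
order_id=19: ✗
order_id=20: ✗
shipped_avg = (523 + 35 + 593 + 526) / 4 = 419.25
—
[priority_sum: priority < 3 AND channel <> 'app']
order_id=8: ✗
order_id=9: ✗
order_id=10: ✓ → 441
order_id=11: ✗
order_id=12: ✗
order_id=13: ✗
order_id=14: ✗
order_id=15: ✗
order_id=16: ✗
order_id=17: ✓ → 316
order_id=18: ✗
order_id=19: ✗
order_id=20: ✗
priority_sum = 441 + 316 = 757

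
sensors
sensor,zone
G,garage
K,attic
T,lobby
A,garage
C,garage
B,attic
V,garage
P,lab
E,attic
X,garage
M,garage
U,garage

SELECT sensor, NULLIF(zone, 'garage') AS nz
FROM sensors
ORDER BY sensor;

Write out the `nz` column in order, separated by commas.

sensor=A: zone=garage vs garage: equal → NULL
sensor=B: zone=attic vs garage: differ → attic
sensor=C: zone=garage vs garage: equal → NULL
sensor=E: zone=attic vs garage: differ → attic
sensor=G: zone=garage vs garage: equal → NULL
sensor=K: zone=attic vs garage: differ → attic
sensor=M: zone=garage vs garage: equal → NULL
sensor=P: zone=lab vs garage: differ → lab
sensor=T: zone=lobby vs garage: differ → lobby
sensor=U: zone=garage vs garage: equal → NULL
sensor=V: zone=garage vs garage: equal → NULL
sensor=X: zone=garage vs garage: equal → NULL

NULL, attic, NULL, attic, NULL, attic, NULL, lab, lobby, NULL, NULL, NULL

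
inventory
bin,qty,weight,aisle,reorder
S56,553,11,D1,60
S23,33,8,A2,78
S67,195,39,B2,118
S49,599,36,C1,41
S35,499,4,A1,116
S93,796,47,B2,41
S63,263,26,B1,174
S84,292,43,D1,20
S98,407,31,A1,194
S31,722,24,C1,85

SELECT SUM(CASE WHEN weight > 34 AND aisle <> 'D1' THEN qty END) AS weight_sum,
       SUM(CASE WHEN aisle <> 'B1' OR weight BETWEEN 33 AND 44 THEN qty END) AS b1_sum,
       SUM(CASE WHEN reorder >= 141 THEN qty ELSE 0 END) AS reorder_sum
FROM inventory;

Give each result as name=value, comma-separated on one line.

weight_sum=1590, b1_sum=4096, reorder_sum=670

[weight_sum: weight > 34 AND aisle <> 'D1']
bin=S56: ✗
bin=S23: ✗
bin=S67: ✓ → 195
bin=S49: ✓ → 599
bin=S35: ✗
bin=S93: ✓ → 796
bin=S63: ✗
bin=S84: ✗
bin=S98: ✗
bin=S31: ✗
weight_sum = 195 + 599 + 796 = 1590
—
[b1_sum: aisle <> 'B1' OR weight BETWEEN 33 AND 44]
bin=S56: ✓ → 553
bin=S23: ✓ → 33
bin=S67: ✓ → 195
bin=S49: ✓ → 599
bin=S35: ✓ → 499
bin=S93: ✓ → 796
bin=S63: ✗
bin=S84: ✓ → 292
bin=S98: ✓ → 407
bin=S31: ✓ → 722
b1_sum = 553 + 33 + 195 + 599 + 499 + 796 + 292 + 407 + 722 = 4096
—
[reorder_sum: reorder >= 141]
bin=S56: ✗
bin=S23: ✗
bin=S67: ✗
bin=S49: ✗
bin=S35: ✗
bin=S93: ✗
bin=S63: ✓ → 263
bin=S84: ✗
bin=S98: ✓ → 407
bin=S31: ✗
reorder_sum = 263 + 407 = 670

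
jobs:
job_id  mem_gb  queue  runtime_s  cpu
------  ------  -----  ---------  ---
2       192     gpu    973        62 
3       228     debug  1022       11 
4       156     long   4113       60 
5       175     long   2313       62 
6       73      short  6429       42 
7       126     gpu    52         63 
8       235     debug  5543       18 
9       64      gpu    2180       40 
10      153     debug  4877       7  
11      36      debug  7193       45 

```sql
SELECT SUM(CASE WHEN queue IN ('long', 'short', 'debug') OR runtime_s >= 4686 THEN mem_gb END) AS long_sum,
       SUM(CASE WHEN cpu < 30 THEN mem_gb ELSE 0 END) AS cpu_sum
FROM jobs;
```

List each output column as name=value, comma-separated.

long_sum=1056, cpu_sum=616

[long_sum: queue IN ('long', 'short', 'debug') OR runtime_s >= 4686]
job_id=2: ✗
job_id=3: ✓ → 228
job_id=4: ✓ → 156
job_id=5: ✓ → 175
job_id=6: ✓ → 73
job_id=7: ✗
job_id=8: ✓ → 235
job_id=9: ✗
job_id=10: ✓ → 153
job_id=11: ✓ → 36
long_sum = 228 + 156 + 175 + 73 + 235 + 153 + 36 = 1056
—
[cpu_sum: cpu < 30]
job_id=2: ✗
job_id=3: ✓ → 228
job_id=4: ✗
job_id=5: ✗
job_id=6: ✗
job_id=7: ✗
job_id=8: ✓ → 235
job_id=9: ✗
job_id=10: ✓ → 153
job_id=11: ✗
cpu_sum = 228 + 235 + 153 = 616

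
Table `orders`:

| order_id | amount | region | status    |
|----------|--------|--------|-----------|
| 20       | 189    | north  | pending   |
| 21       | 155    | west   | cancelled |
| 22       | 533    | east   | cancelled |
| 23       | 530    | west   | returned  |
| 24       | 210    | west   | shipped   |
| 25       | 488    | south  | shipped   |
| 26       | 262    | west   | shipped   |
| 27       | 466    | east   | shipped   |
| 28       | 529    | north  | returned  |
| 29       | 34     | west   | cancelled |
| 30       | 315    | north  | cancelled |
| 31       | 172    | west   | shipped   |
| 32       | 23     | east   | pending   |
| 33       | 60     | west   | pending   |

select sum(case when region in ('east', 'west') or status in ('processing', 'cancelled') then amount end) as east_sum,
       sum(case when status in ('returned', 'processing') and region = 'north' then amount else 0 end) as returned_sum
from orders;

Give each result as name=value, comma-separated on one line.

east_sum=2760, returned_sum=529

[east_sum: region in ('east', 'west') or status in ('processing', 'cancelled')]
order_id=20: ✗
order_id=21: ✓ → 155
order_id=22: ✓ → 533
order_id=23: ✓ → 530
order_id=24: ✓ → 210
order_id=25: ✗
order_id=26: ✓ → 262
order_id=27: ✓ → 466
order_id=28: ✗
order_id=29: ✓ → 34
order_id=30: ✓ → 315
order_id=31: ✓ → 172
order_id=32: ✓ → 23
order_id=33: ✓ → 60
east_sum = 155 + 533 + 530 + 210 + 262 + 466 + 34 + 315 + 172 + 23 + 60 = 2760
—
[returned_sum: status in ('returned', 'processing') and region = 'north']
order_id=20: ✗
order_id=21: ✗
order_id=22: ✗
order_id=23: ✗
order_id=24: ✗
order_id=25: ✗
order_id=26: ✗
order_id=27: ✗
order_id=28: ✓ → 529
order_id=29: ✗
order_id=30: ✗
order_id=31: ✗
order_id=32: ✗
order_id=33: ✗
returned_sum = 529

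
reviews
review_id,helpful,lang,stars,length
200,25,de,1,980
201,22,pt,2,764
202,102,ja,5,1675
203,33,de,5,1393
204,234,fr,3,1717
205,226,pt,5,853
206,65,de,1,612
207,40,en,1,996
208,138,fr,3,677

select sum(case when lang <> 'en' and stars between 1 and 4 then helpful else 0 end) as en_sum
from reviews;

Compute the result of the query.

484

review_id=200: ✓ → 25
review_id=201: ✓ → 22
review_id=202: ✗
review_id=203: ✗
review_id=204: ✓ → 234
review_id=205: ✗
review_id=206: ✓ → 65
review_id=207: ✗
review_id=208: ✓ → 138
en_sum = 25 + 22 + 234 + 65 + 138 = 484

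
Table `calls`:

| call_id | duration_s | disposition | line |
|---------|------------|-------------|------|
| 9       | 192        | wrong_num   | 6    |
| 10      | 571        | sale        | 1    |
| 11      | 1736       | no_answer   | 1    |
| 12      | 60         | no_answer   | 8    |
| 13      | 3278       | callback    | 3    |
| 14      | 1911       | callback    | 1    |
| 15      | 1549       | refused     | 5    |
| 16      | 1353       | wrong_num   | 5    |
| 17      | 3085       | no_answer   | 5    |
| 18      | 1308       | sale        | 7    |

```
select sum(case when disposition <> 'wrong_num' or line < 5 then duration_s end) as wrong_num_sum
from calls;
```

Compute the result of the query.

call_id=9: ✗
call_id=10: ✓ → 571
call_id=11: ✓ → 1736
call_id=12: ✓ → 60
call_id=13: ✓ → 3278
call_id=14: ✓ → 1911
call_id=15: ✓ → 1549
call_id=16: ✗
call_id=17: ✓ → 3085
call_id=18: ✓ → 1308
wrong_num_sum = 571 + 1736 + 60 + 3278 + 1911 + 1549 + 3085 + 1308 = 13498

13498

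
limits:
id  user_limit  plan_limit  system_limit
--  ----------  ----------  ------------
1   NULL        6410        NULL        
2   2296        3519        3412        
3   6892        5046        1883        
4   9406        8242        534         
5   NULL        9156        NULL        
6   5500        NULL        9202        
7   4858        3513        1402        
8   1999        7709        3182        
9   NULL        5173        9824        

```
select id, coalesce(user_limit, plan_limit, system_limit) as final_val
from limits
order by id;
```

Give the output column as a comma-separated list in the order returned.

id=1: user_limit=NULL, plan_limit=6410 → 6410
id=2: user_limit=2296 → 2296
id=3: user_limit=6892 → 6892
id=4: user_limit=9406 → 9406
id=5: user_limit=NULL, plan_limit=9156 → 9156
id=6: user_limit=5500 → 5500
id=7: user_limit=4858 → 4858
id=8: user_limit=1999 → 1999
id=9: user_limit=NULL, plan_limit=5173 → 5173

6410, 2296, 6892, 9406, 9156, 5500, 4858, 1999, 5173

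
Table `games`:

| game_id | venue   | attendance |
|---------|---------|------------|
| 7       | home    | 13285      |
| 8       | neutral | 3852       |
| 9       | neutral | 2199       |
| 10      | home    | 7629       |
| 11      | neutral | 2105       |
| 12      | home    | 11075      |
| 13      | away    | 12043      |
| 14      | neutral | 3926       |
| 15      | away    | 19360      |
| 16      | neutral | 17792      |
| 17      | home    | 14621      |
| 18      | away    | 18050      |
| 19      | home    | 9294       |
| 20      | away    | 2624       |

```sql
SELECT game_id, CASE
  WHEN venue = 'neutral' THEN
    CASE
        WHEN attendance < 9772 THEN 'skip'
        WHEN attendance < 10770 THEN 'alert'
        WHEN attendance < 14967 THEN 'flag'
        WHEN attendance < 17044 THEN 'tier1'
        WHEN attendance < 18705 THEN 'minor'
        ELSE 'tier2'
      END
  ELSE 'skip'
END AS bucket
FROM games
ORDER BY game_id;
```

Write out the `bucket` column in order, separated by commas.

game_id=7: venue='home' → outer ELSE → skip
game_id=8: venue='neutral' → inner[attendance < 9772] → skip
game_id=9: venue='neutral' → inner[attendance < 9772] → skip
game_id=10: venue='home' → outer ELSE → skip
game_id=11: venue='neutral' → inner[attendance < 9772] → skip
game_id=12: venue='home' → outer ELSE → skip
game_id=13: venue='away' → outer ELSE → skip
game_id=14: venue='neutral' → inner[attendance < 9772] → skip
game_id=15: venue='away' → outer ELSE → skip
game_id=16: venue='neutral' → inner[attendance < 18705] → minor
game_id=17: venue='home' → outer ELSE → skip
game_id=18: venue='away' → outer ELSE → skip
game_id=19: venue='home' → outer ELSE → skip
game_id=20: venue='away' → outer ELSE → skip

skip, skip, skip, skip, skip, skip, skip, skip, skip, minor, skip, skip, skip, skip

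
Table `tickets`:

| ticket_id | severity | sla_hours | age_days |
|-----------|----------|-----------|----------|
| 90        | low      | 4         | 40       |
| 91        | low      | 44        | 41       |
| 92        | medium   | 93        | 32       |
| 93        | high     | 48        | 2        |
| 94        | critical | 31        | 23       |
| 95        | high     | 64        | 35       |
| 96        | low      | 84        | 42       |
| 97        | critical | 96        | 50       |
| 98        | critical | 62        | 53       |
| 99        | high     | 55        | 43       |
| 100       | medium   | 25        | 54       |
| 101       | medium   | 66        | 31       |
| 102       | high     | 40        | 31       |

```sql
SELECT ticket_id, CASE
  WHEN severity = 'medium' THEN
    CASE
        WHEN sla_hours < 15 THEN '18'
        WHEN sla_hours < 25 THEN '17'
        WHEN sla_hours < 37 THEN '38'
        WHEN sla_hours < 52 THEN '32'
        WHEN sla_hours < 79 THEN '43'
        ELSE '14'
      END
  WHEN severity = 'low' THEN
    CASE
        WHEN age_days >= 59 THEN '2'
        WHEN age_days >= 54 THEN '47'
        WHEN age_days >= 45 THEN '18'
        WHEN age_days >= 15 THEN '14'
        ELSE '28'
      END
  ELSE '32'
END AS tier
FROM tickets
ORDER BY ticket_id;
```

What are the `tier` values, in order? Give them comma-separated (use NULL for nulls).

14, 14, 14, 32, 32, 32, 14, 32, 32, 32, 38, 43, 32

ticket_id=90: severity='low' → inner[age_days >= 15] → 14
ticket_id=91: severity='low' → inner[age_days >= 15] → 14
ticket_id=92: severity='medium' → inner[ELSE] → 14
ticket_id=93: severity='high' → outer ELSE → 32
ticket_id=94: severity='critical' → outer ELSE → 32
ticket_id=95: severity='high' → outer ELSE → 32
ticket_id=96: severity='low' → inner[age_days >= 15] → 14
ticket_id=97: severity='critical' → outer ELSE → 32
ticket_id=98: severity='critical' → outer ELSE → 32
ticket_id=99: severity='high' → outer ELSE → 32
ticket_id=100: severity='medium' → inner[sla_hours < 37] → 38
ticket_id=101: severity='medium' → inner[sla_hours < 79] → 43
ticket_id=102: severity='high' → outer ELSE → 32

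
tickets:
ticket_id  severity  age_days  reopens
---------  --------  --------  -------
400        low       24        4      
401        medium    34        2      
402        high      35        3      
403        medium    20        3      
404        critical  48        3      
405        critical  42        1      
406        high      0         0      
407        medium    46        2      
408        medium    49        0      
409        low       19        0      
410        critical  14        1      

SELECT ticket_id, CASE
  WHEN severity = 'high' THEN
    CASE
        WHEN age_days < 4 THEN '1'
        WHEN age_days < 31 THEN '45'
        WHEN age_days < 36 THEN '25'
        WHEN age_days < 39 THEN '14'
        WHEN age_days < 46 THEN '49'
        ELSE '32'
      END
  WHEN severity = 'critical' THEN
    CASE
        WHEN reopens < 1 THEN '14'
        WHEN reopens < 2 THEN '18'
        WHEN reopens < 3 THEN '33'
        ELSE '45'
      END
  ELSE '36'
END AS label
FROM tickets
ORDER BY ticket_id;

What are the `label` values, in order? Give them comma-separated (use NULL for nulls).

ticket_id=400: severity='low' → outer ELSE → 36
ticket_id=401: severity='medium' → outer ELSE → 36
ticket_id=402: severity='high' → inner[age_days < 36] → 25
ticket_id=403: severity='medium' → outer ELSE → 36
ticket_id=404: severity='critical' → inner[ELSE] → 45
ticket_id=405: severity='critical' → inner[reopens < 2] → 18
ticket_id=406: severity='high' → inner[age_days < 4] → 1
ticket_id=407: severity='medium' → outer ELSE → 36
ticket_id=408: severity='medium' → outer ELSE → 36
ticket_id=409: severity='low' → outer ELSE → 36
ticket_id=410: severity='critical' → inner[reopens < 2] → 18

36, 36, 25, 36, 45, 18, 1, 36, 36, 36, 18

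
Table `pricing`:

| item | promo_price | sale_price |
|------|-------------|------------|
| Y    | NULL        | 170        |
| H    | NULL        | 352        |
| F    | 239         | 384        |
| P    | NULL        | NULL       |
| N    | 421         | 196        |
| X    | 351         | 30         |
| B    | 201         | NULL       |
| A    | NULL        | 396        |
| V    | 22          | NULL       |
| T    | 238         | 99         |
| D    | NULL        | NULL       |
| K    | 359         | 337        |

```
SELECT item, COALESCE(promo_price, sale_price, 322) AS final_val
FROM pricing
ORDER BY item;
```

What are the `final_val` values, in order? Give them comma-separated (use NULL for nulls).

396, 201, 322, 239, 352, 359, 421, 322, 238, 22, 351, 170

item=A: promo_price=NULL, sale_price=396 → 396
item=B: promo_price=201 → 201
item=D: promo_price=NULL, sale_price=NULL, → literal 322 → 322
item=F: promo_price=239 → 239
item=H: promo_price=NULL, sale_price=352 → 352
item=K: promo_price=359 → 359
item=N: promo_price=421 → 421
item=P: promo_price=NULL, sale_price=NULL, → literal 322 → 322
item=T: promo_price=238 → 238
item=V: promo_price=22 → 22
item=X: promo_price=351 → 351
item=Y: promo_price=NULL, sale_price=170 → 170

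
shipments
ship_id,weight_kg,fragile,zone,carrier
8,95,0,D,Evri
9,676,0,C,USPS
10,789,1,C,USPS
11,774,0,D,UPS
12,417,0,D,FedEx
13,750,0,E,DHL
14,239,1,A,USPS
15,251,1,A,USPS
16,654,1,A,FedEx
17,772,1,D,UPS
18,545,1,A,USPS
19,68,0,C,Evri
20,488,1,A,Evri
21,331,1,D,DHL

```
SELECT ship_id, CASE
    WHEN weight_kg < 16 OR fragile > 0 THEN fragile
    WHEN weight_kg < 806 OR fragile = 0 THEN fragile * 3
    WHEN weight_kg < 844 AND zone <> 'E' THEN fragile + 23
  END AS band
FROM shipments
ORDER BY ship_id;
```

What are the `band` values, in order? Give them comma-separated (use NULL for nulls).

0, 0, 1, 0, 0, 0, 1, 1, 1, 1, 1, 0, 1, 1

ship_id=8: weight_kg < 806 OR fragile = 0 → 0
ship_id=9: weight_kg < 806 OR fragile = 0 → 0
ship_id=10: weight_kg < 16 OR fragile > 0 → 1
ship_id=11: weight_kg < 806 OR fragile = 0 → 0
ship_id=12: weight_kg < 806 OR fragile = 0 → 0
ship_id=13: weight_kg < 806 OR fragile = 0 → 0
ship_id=14: weight_kg < 16 OR fragile > 0 → 1
ship_id=15: weight_kg < 16 OR fragile > 0 → 1
ship_id=16: weight_kg < 16 OR fragile > 0 → 1
ship_id=17: weight_kg < 16 OR fragile > 0 → 1
ship_id=18: weight_kg < 16 OR fragile > 0 → 1
ship_id=19: weight_kg < 806 OR fragile = 0 → 0
ship_id=20: weight_kg < 16 OR fragile > 0 → 1
ship_id=21: weight_kg < 16 OR fragile > 0 → 1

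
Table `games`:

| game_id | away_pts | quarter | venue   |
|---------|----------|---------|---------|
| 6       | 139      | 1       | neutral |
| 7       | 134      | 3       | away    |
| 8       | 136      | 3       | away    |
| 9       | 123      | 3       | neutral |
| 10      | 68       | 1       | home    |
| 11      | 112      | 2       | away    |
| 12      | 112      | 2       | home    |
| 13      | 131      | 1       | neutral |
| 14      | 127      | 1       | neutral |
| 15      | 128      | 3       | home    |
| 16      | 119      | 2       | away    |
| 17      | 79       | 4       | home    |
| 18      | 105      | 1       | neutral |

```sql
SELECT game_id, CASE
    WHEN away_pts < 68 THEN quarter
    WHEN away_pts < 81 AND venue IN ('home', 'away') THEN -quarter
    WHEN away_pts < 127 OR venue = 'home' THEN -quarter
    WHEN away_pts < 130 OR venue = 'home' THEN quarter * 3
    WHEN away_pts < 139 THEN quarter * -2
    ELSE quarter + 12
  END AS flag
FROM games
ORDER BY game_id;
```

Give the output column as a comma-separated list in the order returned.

13, -6, -6, -3, -1, -2, -2, -2, 3, -3, -2, -4, -1

game_id=6: ELSE → 13
game_id=7: away_pts < 139 → -6
game_id=8: away_pts < 139 → -6
game_id=9: away_pts < 127 OR venue = 'home' → -3
game_id=10: away_pts < 81 AND venue IN ('home', 'away') → -1
game_id=11: away_pts < 127 OR venue = 'home' → -2
game_id=12: away_pts < 127 OR venue = 'home' → -2
game_id=13: away_pts < 139 → -2
game_id=14: away_pts < 130 OR venue = 'home' → 3
game_id=15: away_pts < 127 OR venue = 'home' → -3
game_id=16: away_pts < 127 OR venue = 'home' → -2
game_id=17: away_pts < 81 AND venue IN ('home', 'away') → -4
game_id=18: away_pts < 127 OR venue = 'home' → -1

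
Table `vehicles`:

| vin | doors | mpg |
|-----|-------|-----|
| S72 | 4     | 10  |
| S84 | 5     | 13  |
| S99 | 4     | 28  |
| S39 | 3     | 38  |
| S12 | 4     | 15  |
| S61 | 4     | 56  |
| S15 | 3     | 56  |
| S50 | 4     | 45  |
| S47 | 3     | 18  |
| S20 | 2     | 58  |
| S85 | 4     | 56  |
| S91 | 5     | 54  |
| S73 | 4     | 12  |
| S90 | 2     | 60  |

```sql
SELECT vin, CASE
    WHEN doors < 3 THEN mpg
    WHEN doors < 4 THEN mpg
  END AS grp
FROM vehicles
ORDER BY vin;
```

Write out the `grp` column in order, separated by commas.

vin=S12: (no match → NULL) → NULL
vin=S15: doors < 4 → 56
vin=S20: doors < 3 → 58
vin=S39: doors < 4 → 38
vin=S47: doors < 4 → 18
vin=S50: (no match → NULL) → NULL
vin=S61: (no match → NULL) → NULL
vin=S72: (no match → NULL) → NULL
vin=S73: (no match → NULL) → NULL
vin=S84: (no match → NULL) → NULL
vin=S85: (no match → NULL) → NULL
vin=S90: doors < 3 → 60
vin=S91: (no match → NULL) → NULL
vin=S99: (no match → NULL) → NULL

NULL, 56, 58, 38, 18, NULL, NULL, NULL, NULL, NULL, NULL, 60, NULL, NULL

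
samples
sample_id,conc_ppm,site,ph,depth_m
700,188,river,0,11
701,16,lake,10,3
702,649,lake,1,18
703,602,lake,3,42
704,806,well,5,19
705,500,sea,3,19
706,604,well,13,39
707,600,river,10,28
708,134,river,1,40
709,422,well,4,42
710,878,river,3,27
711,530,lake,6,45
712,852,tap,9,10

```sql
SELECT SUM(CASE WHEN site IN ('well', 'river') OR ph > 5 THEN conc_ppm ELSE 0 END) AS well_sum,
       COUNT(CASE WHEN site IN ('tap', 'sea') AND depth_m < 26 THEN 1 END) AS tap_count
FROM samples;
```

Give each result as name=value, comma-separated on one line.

[well_sum: site IN ('well', 'river') OR ph > 5]
sample_id=700: ✓ → 188
sample_id=701: ✓ → 16
sample_id=702: ✗
sample_id=703: ✗
sample_id=704: ✓ → 806
sample_id=705: ✗
sample_id=706: ✓ → 604
sample_id=707: ✓ → 600
sample_id=708: ✓ → 134
sample_id=709: ✓ → 422
sample_id=710: ✓ → 878
sample_id=711: ✓ → 530
sample_id=712: ✓ → 852
well_sum = 188 + 16 + 806 + 604 + 600 + 134 + 422 + 878 + 530 + 852 = 5030
—
[tap_count: site IN ('tap', 'sea') AND depth_m < 26]
sample_id=700: ✗
sample_id=701: ✗
sample_id=702: ✗
sample_id=703: ✗
sample_id=704: ✗
sample_id=705: ✓ → 1
sample_id=706: ✗
sample_id=707: ✗
sample_id=708: ✗
sample_id=709: ✗
sample_id=710: ✗
sample_id=711: ✗
sample_id=712: ✓ → 1
tap_count = COUNT(1, 1) = 2

well_sum=5030, tap_count=2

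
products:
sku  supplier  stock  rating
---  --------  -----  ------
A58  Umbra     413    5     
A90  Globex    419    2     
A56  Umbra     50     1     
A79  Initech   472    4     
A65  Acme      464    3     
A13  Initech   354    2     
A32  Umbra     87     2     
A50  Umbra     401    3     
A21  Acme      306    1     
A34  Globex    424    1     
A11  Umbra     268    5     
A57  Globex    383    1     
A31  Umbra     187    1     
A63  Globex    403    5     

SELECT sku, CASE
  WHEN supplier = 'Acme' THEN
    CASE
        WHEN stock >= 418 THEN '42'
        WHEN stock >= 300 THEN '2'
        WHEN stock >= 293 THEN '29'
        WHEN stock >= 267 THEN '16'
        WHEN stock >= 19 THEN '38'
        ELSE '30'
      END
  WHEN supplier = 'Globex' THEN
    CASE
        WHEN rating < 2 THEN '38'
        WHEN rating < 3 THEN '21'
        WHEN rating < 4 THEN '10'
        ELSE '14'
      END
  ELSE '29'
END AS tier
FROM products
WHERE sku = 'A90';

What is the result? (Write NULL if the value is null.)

21

sku = A90: supplier=Globex, stock=419, rating=2.
supplier='Globex' → inner[rating < 3] → 21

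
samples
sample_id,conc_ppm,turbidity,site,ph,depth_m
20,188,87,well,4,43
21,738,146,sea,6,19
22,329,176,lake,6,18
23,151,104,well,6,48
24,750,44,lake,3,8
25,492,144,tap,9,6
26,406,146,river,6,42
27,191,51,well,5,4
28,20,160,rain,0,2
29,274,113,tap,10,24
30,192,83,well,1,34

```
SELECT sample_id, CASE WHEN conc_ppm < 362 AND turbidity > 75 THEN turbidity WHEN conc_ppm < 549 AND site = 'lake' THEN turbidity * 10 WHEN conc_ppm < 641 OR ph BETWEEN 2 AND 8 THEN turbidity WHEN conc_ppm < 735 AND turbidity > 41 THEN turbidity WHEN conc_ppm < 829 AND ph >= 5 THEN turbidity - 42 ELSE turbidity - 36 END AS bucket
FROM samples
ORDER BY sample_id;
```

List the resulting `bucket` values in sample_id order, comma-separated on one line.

87, 146, 176, 104, 44, 144, 146, 51, 160, 113, 83

sample_id=20: conc_ppm < 362 AND turbidity > 75 → 87
sample_id=21: conc_ppm < 641 OR ph BETWEEN 2 AND 8 → 146
sample_id=22: conc_ppm < 362 AND turbidity > 75 → 176
sample_id=23: conc_ppm < 362 AND turbidity > 75 → 104
sample_id=24: conc_ppm < 641 OR ph BETWEEN 2 AND 8 → 44
sample_id=25: conc_ppm < 641 OR ph BETWEEN 2 AND 8 → 144
sample_id=26: conc_ppm < 641 OR ph BETWEEN 2 AND 8 → 146
sample_id=27: conc_ppm < 641 OR ph BETWEEN 2 AND 8 → 51
sample_id=28: conc_ppm < 362 AND turbidity > 75 → 160
sample_id=29: conc_ppm < 362 AND turbidity > 75 → 113
sample_id=30: conc_ppm < 362 AND turbidity > 75 → 83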